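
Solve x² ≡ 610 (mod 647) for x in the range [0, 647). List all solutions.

226, 421

Since 647 ≡ 3 (mod 4), a square root of 610 is 610^((647+1)/4) = 610^162 mod 647.
Repeated squaring: 610^2≡75, 610^4≡449, 610^8≡384, 610^16≡587, 610^32≡365, 610^64≡590, 610^128≡14 (mod 647).
610^162 = 610^(128+32+2) ≡ 226 (mod 647).
Check: 226² = 51076 ≡ 610 (mod 647). The two roots are 226 and 421.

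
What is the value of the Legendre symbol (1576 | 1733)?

Pull out 2^3: since 1733 ≡ 5 (mod 8), (2/1733) = -1, so (2/1733)^3 = -1.
Reciprocity: 197 ≡ 1 and 1733 ≡ 1 (mod 4), so (197/1733) = +(1733/197).
Reduce top mod 197: now compute (157/197).
Reciprocity: 157 ≡ 1 and 197 ≡ 1 (mod 4), so (157/197) = +(197/157).
Reduce top mod 157: now compute (40/157).
Pull out 2^3: since 157 ≡ 5 (mod 8), (2/157) = -1, so (2/157)^3 = -1.
Reciprocity: 5 ≡ 1 and 157 ≡ 1 (mod 4), so (5/157) = +(157/5).
Reduce top mod 5: now compute (2/5).
Pull out 2: since 5 ≡ 5 (mod 8), (2/5) = -1.
Reached (1/5) = 1. Collecting the sign flips along the way, the symbol is -1.

-1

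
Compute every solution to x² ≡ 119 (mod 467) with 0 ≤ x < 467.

Since 467 ≡ 3 (mod 4), a square root of 119 is 119^((467+1)/4) = 119^117 mod 467.
Repeated squaring: 119^2≡151, 119^4≡385, 119^8≡186, 119^16≡38, 119^32≡43, 119^64≡448 (mod 467).
119^117 = 119^(64+32+16+4+1) ≡ 232 (mod 467).
Check: 232² = 53824 ≡ 119 (mod 467). The two roots are 232 and 235.

232, 235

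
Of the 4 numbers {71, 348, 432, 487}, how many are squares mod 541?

1

(71/541) = -1 → non-residue.
(348/541) = -1 → non-residue.
(432/541) = +1 → QR.
(487/541) = -1 → non-residue.
Total quadratic residues among the 4: 1.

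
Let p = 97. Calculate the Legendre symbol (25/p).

Reciprocity: 25 ≡ 1 and 97 ≡ 1 (mod 4), so (25/97) = +(97/25).
Reduce top mod 25: now compute (22/25).
Pull out 2: since 25 ≡ 1 (mod 8), (2/25) = +1.
Reciprocity: 11 ≡ 3 and 25 ≡ 1 (mod 4), so (11/25) = +(25/11).
Reduce top mod 11: now compute (3/11).
Reciprocity: 3 ≡ 3 and 11 ≡ 3 (mod 4), so (3/11) = −(11/3).
Reduce top mod 3: now compute (2/3).
Pull out 2: since 3 ≡ 3 (mod 8), (2/3) = -1.
Reached (1/3) = 1. Collecting the sign flips along the way, the symbol is +1.

1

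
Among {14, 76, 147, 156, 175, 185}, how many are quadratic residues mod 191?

2

(14/191) = -1 → non-residue.
(76/191) = -1 → non-residue.
(147/191) = +1 → QR.
(156/191) = +1 → QR.
(175/191) = -1 → non-residue.
(185/191) = -1 → non-residue.
Total quadratic residues among the 6: 2.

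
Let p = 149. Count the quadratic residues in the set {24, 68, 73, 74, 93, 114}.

4

(24/149) = +1 → QR.
(68/149) = +1 → QR.
(73/149) = +1 → QR.
(74/149) = -1 → non-residue.
(93/149) = -1 → non-residue.
(114/149) = +1 → QR.
Total quadratic residues among the 6: 4.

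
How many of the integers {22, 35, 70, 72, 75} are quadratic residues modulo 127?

(22/127) = +1 → QR.
(35/127) = +1 → QR.
(70/127) = +1 → QR.
(72/127) = +1 → QR.
(75/127) = -1 → non-residue.
Total quadratic residues among the 5: 4.

4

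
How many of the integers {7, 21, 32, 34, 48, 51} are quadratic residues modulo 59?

(7/59) = +1 → QR.
(21/59) = +1 → QR.
(32/59) = -1 → non-residue.
(34/59) = -1 → non-residue.
(48/59) = +1 → QR.
(51/59) = +1 → QR.
Total quadratic residues among the 6: 4.

4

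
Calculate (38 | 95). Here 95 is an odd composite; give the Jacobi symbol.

0

Pull out 2: since 95 ≡ 7 (mod 8), (2/95) = +1.
Reciprocity: 19 ≡ 3 and 95 ≡ 3 (mod 4), so (19/95) = −(95/19).
Reduce top mod 19: now compute (0/19).
Top reduces to 0: gcd > 1, so the symbol is 0.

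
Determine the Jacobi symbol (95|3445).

0

Reciprocity: 95 ≡ 3 and 3445 ≡ 1 (mod 4), so (95/3445) = +(3445/95).
Reduce top mod 95: now compute (25/95).
Reciprocity: 25 ≡ 1 and 95 ≡ 3 (mod 4), so (25/95) = +(95/25).
Reduce top mod 25: now compute (20/25).
Pull out 2^2: since 25 ≡ 1 (mod 8), (2/25) = +1, so (2/25)^2 = +1.
Reciprocity: 5 ≡ 1 and 25 ≡ 1 (mod 4), so (5/25) = +(25/5).
Reduce top mod 5: now compute (0/5).
Top reduces to 0: gcd > 1, so the symbol is 0.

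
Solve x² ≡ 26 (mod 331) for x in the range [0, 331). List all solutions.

41, 290

Since 331 ≡ 3 (mod 4), a square root of 26 is 26^((331+1)/4) = 26^83 mod 331.
Repeated squaring: 26^2≡14, 26^4≡196, 26^8≡20, 26^16≡69, 26^32≡127, 26^64≡241 (mod 331).
26^83 = 26^(64+16+2+1) ≡ 290 (mod 331).
Check: 290² = 84100 ≡ 26 (mod 331). The two roots are 41 and 290.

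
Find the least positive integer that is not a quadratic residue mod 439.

3

(2/439) = +1, so 2 is a residue.
(3/439) = −1, so 3 is the smallest positive non-residue mod 439.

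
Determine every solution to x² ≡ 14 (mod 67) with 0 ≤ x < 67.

9, 58

Since 67 ≡ 3 (mod 4), a square root of 14 is 14^((67+1)/4) = 14^17 mod 67.
Repeated squaring: 14^2≡62, 14^4≡25, 14^8≡22, 14^16≡15 (mod 67).
14^17 = 14^(16+1) ≡ 9 (mod 67).
Check: 9² = 81 ≡ 14 (mod 67). The two roots are 9 and 58.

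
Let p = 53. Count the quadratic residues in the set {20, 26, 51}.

0

(20/53) = -1 → non-residue.
(26/53) = -1 → non-residue.
(51/53) = -1 → non-residue.
Total quadratic residues among the 3: 0.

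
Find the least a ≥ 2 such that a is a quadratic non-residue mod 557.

2

(2/557) = −1, so 2 is the smallest positive non-residue mod 557.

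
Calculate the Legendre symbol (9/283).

1

Reciprocity: 9 ≡ 1 and 283 ≡ 3 (mod 4), so (9/283) = +(283/9).
Reduce top mod 9: now compute (4/9).
Pull out 2^2: since 9 ≡ 1 (mod 8), (2/9) = +1, so (2/9)^2 = +1.
Reached (1/9) = 1. Collecting the sign flips along the way, the symbol is +1.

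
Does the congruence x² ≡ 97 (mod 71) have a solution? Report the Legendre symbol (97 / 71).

Euler's criterion: (97/71) ≡ 26^35 (mod 71).
26^2 ≡ 37 (mod 71)
26^4 ≡ 20 (mod 71)
26^8 ≡ 45 (mod 71)
26^16 ≡ 37 (mod 71)
26^32 ≡ 20 (mod 71)
26^35 = 26^(32+2+1) ≡ 70 (mod 71).
Result is 70 ≡ −1, so (97/71) = −1.

-1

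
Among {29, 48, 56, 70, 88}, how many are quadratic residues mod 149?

2

(29/149) = +1 → QR.
(48/149) = -1 → non-residue.
(56/149) = -1 → non-residue.
(70/149) = -1 → non-residue.
(88/149) = +1 → QR.
Total quadratic residues among the 5: 2.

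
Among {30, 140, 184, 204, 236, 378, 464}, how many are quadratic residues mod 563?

(30/563) = +1 → QR.
(140/563) = -1 → non-residue.
(184/563) = -1 → non-residue.
(204/563) = +1 → QR.
(236/563) = +1 → QR.
(378/563) = -1 → non-residue.
(464/563) = -1 → non-residue.
Total quadratic residues among the 7: 3.

3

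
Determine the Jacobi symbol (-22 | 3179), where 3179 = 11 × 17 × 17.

0

First reduce: -22 ≡ 3157 (mod 3179).
Reciprocity: 3157 ≡ 1 and 3179 ≡ 3 (mod 4), so (3157/3179) = +(3179/3157).
Reduce top mod 3157: now compute (22/3157).
Pull out 2: since 3157 ≡ 5 (mod 8), (2/3157) = -1.
Reciprocity: 11 ≡ 3 and 3157 ≡ 1 (mod 4), so (11/3157) = +(3157/11).
Reduce top mod 11: now compute (0/11).
Top reduces to 0: gcd > 1, so the symbol is 0.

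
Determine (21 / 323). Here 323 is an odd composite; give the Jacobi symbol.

-1

Reciprocity: 21 ≡ 1 and 323 ≡ 3 (mod 4), so (21/323) = +(323/21).
Reduce top mod 21: now compute (8/21).
Pull out 2^3: since 21 ≡ 5 (mod 8), (2/21) = -1, so (2/21)^3 = -1.
Reached (1/21) = 1. Collecting the sign flips along the way, the symbol is -1.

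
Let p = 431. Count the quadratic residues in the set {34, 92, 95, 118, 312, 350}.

3

(34/431) = -1 → non-residue.
(92/431) = +1 → QR.
(95/431) = +1 → QR.
(118/431) = +1 → QR.
(312/431) = -1 → non-residue.
(350/431) = -1 → non-residue.
Total quadratic residues among the 6: 3.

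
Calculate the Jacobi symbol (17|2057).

0

Reciprocity: 17 ≡ 1 and 2057 ≡ 1 (mod 4), so (17/2057) = +(2057/17).
Reduce top mod 17: now compute (0/17).
Top reduces to 0: gcd > 1, so the symbol is 0.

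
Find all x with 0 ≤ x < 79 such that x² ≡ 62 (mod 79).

Since 79 ≡ 3 (mod 4), a square root of 62 is 62^((79+1)/4) = 62^20 mod 79.
Repeated squaring: 62^2≡52, 62^4≡18, 62^8≡8, 62^16≡64 (mod 79).
62^20 = 62^(16+4) ≡ 46 (mod 79).
Check: 46² = 2116 ≡ 62 (mod 79). The two roots are 33 and 46.

33, 46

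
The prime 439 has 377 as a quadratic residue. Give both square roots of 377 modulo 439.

Since 439 ≡ 3 (mod 4), a square root of 377 is 377^((439+1)/4) = 377^110 mod 439.
Repeated squaring: 377^2≡332, 377^4≡35, 377^8≡347, 377^16≡123, 377^32≡203, 377^64≡382 (mod 439).
377^110 = 377^(64+32+8+4+2) ≡ 361 (mod 439).
Check: 361² = 130321 ≡ 377 (mod 439). The two roots are 78 and 361.

78, 361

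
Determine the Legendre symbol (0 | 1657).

Top reduces to 0: gcd > 1, so the symbol is 0.

0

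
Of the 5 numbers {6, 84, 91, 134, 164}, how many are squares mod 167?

(6/167) = +1 → QR.
(84/167) = +1 → QR.
(91/167) = -1 → non-residue.
(134/167) = -1 → non-residue.
(164/167) = -1 → non-residue.
Total quadratic residues among the 5: 2.

2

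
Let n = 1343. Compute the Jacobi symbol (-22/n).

1

First reduce: -22 ≡ 1321 (mod 1343).
Reciprocity: 1321 ≡ 1 and 1343 ≡ 3 (mod 4), so (1321/1343) = +(1343/1321).
Reduce top mod 1321: now compute (22/1321).
Pull out 2: since 1321 ≡ 1 (mod 8), (2/1321) = +1.
Reciprocity: 11 ≡ 3 and 1321 ≡ 1 (mod 4), so (11/1321) = +(1321/11).
Reduce top mod 11: now compute (1/11).
Reached (1/11) = 1. Collecting the sign flips along the way, the symbol is +1.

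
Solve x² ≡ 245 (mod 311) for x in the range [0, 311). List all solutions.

Since 311 ≡ 3 (mod 4), a square root of 245 is 245^((311+1)/4) = 245^78 mod 311.
Repeated squaring: 245^2≡2, 245^4≡4, 245^8≡16, 245^16≡256, 245^32≡226, 245^64≡72 (mod 311).
245^78 = 245^(64+8+4+2) ≡ 197 (mod 311).
Check: 197² = 38809 ≡ 245 (mod 311). The two roots are 114 and 197.

114, 197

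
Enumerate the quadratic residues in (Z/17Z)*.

1, 2, 4, 8, 9, 13, 15, 16

Square k = 1,…,8 (k and 17−k give the same square):
1²=1, 2²=4, 3²=9, 4²=16, 5²≡8, 6²≡2, 7²≡15, 8²≡13 (mod 17).
So the quadratic residues mod 17 are {1, 2, 4, 8, 9, 13, 15, 16}.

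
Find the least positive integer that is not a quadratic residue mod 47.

5

(2/47) = +1, so 2 is a residue.
(3/47) = +1, so 3 is a residue.
(4/47) = +1, so 4 is a residue.
(5/47) = −1, so 5 is the smallest positive non-residue mod 47.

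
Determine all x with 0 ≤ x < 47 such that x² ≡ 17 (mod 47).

Since 47 ≡ 3 (mod 4), a square root of 17 is 17^((47+1)/4) = 17^12 mod 47.
Repeated squaring: 17^2≡7, 17^4≡2, 17^8≡4 (mod 47).
17^12 = 17^(8+4) ≡ 8 (mod 47).
Check: 8² = 64 ≡ 17 (mod 47). The two roots are 8 and 39.

8, 39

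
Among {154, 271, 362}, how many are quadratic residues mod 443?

1

(154/443) = -1 → non-residue.
(271/443) = +1 → QR.
(362/443) = -1 → non-residue.
Total quadratic residues among the 3: 1.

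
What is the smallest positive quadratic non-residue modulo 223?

3

(2/223) = +1, so 2 is a residue.
(3/223) = −1, so 3 is the smallest positive non-residue mod 223.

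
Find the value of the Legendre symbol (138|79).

-1

Euler's criterion: (138/79) ≡ 59^39 (mod 79).
59^2 ≡ 5 (mod 79)
59^4 ≡ 25 (mod 79)
59^8 ≡ 72 (mod 79)
59^16 ≡ 49 (mod 79)
59^32 ≡ 31 (mod 79)
59^39 = 59^(32+4+2+1) ≡ 78 (mod 79).
Result is 78 ≡ −1, so (138/79) = −1.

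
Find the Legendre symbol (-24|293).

1

First reduce: -24 ≡ 269 (mod 293).
Reciprocity: 269 ≡ 1 and 293 ≡ 1 (mod 4), so (269/293) = +(293/269).
Reduce top mod 269: now compute (24/269).
Pull out 2^3: since 269 ≡ 5 (mod 8), (2/269) = -1, so (2/269)^3 = -1.
Reciprocity: 3 ≡ 3 and 269 ≡ 1 (mod 4), so (3/269) = +(269/3).
Reduce top mod 3: now compute (2/3).
Pull out 2: since 3 ≡ 3 (mod 8), (2/3) = -1.
Reached (1/3) = 1. Collecting the sign flips along the way, the symbol is +1.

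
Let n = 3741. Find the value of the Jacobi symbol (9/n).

Reciprocity: 9 ≡ 1 and 3741 ≡ 1 (mod 4), so (9/3741) = +(3741/9).
Reduce top mod 9: now compute (6/9).
Pull out 2: since 9 ≡ 1 (mod 8), (2/9) = +1.
Reciprocity: 3 ≡ 3 and 9 ≡ 1 (mod 4), so (3/9) = +(9/3).
Reduce top mod 3: now compute (0/3).
Top reduces to 0: gcd > 1, so the symbol is 0.

0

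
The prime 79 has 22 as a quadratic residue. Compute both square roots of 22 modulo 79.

38, 41

Since 79 ≡ 3 (mod 4), a square root of 22 is 22^((79+1)/4) = 22^20 mod 79.
Repeated squaring: 22^2≡10, 22^4≡21, 22^8≡46, 22^16≡62 (mod 79).
22^20 = 22^(16+4) ≡ 38 (mod 79).
Check: 38² = 1444 ≡ 22 (mod 79). The two roots are 38 and 41.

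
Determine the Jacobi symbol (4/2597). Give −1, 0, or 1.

1

Pull out 2^2: since 2597 ≡ 5 (mod 8), (2/2597) = -1, so (2/2597)^2 = +1.
Reached (1/2597) = 1. Collecting the sign flips along the way, the symbol is +1.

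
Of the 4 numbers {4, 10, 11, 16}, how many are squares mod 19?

3

(4/19) = +1 → QR.
(10/19) = -1 → non-residue.
(11/19) = +1 → QR.
(16/19) = +1 → QR.
Total quadratic residues among the 4: 3.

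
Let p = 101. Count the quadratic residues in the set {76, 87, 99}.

(76/101) = +1 → QR.
(87/101) = +1 → QR.
(99/101) = -1 → non-residue.
Total quadratic residues among the 3: 2.

2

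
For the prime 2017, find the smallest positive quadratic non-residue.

(2/2017) = +1, so 2 is a residue.
(3/2017) = +1, so 3 is a residue.
(4/2017) = +1, so 4 is a residue.
(5/2017) = −1, so 5 is the smallest positive non-residue mod 2017.

5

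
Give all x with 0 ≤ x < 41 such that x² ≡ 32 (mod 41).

41 ≡ 1 (mod 4), so we find a root by search.
Trying successive values, 14² = 196 ≡ 32 (mod 41). The other root is 41 − 14 = 27.

14, 27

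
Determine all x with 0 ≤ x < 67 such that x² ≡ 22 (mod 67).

Since 67 ≡ 3 (mod 4), a square root of 22 is 22^((67+1)/4) = 22^17 mod 67.
Repeated squaring: 22^2≡15, 22^4≡24, 22^8≡40, 22^16≡59 (mod 67).
22^17 = 22^(16+1) ≡ 25 (mod 67).
Check: 25² = 625 ≡ 22 (mod 67). The two roots are 25 and 42.

25, 42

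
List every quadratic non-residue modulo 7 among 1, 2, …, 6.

3,5,6

Square k = 1,…,3 (k and 7−k give the same square):
1²=1, 2²=4, 3²≡2 (mod 7).
The residues are {1, 2, 4}; the non-residues are the remaining 3 nonzero classes.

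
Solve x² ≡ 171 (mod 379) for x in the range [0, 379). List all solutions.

Since 379 ≡ 3 (mod 4), a square root of 171 is 171^((379+1)/4) = 171^95 mod 379.
Repeated squaring: 171^2≡58, 171^4≡332, 171^8≡314, 171^16≡56, 171^32≡104, 171^64≡204 (mod 379).
171^95 = 171^(64+16+8+4+2+1) ≡ 277 (mod 379).
Check: 277² = 76729 ≡ 171 (mod 379). The two roots are 102 and 277.

102, 277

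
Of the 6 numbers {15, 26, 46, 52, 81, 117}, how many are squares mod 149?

(15/149) = -1 → non-residue.
(26/149) = +1 → QR.
(46/149) = +1 → QR.
(52/149) = -1 → non-residue.
(81/149) = +1 → QR.
(117/149) = -1 → non-residue.
Total quadratic residues among the 6: 3.

3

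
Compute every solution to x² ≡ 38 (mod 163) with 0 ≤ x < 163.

53, 110

Since 163 ≡ 3 (mod 4), a square root of 38 is 38^((163+1)/4) = 38^41 mod 163.
Repeated squaring: 38^2≡140, 38^4≡40, 38^8≡133, 38^16≡85, 38^32≡53 (mod 163).
38^41 = 38^(32+8+1) ≡ 53 (mod 163).
Check: 53² = 2809 ≡ 38 (mod 163). The two roots are 53 and 110.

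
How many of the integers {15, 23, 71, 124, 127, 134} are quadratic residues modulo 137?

(15/137) = +1 → QR.
(23/137) = -1 → non-residue.
(71/137) = -1 → non-residue.
(124/137) = -1 → non-residue.
(127/137) = -1 → non-residue.
(134/137) = -1 → non-residue.
Total quadratic residues among the 6: 1.

1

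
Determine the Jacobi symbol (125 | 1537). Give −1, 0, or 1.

Reciprocity: 125 ≡ 1 and 1537 ≡ 1 (mod 4), so (125/1537) = +(1537/125).
Reduce top mod 125: now compute (37/125).
Reciprocity: 37 ≡ 1 and 125 ≡ 1 (mod 4), so (37/125) = +(125/37).
Reduce top mod 37: now compute (14/37).
Pull out 2: since 37 ≡ 5 (mod 8), (2/37) = -1.
Reciprocity: 7 ≡ 3 and 37 ≡ 1 (mod 4), so (7/37) = +(37/7).
Reduce top mod 7: now compute (2/7).
Pull out 2: since 7 ≡ 7 (mod 8), (2/7) = +1.
Reached (1/7) = 1. Collecting the sign flips along the way, the symbol is -1.

-1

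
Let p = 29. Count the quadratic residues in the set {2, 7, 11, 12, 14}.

(2/29) = -1 → non-residue.
(7/29) = +1 → QR.
(11/29) = -1 → non-residue.
(12/29) = -1 → non-residue.
(14/29) = -1 → non-residue.
Total quadratic residues among the 5: 1.

1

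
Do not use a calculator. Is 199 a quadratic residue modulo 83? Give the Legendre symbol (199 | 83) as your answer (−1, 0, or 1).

1

Euler's criterion: (199/83) ≡ 33^41 (mod 83).
33^2 ≡ 10 (mod 83)
33^4 ≡ 17 (mod 83)
33^8 ≡ 40 (mod 83)
33^16 ≡ 23 (mod 83)
33^32 ≡ 31 (mod 83)
33^41 = 33^(32+8+1) ≡ 1 (mod 83).
Result is 1, so (199/83) = 1.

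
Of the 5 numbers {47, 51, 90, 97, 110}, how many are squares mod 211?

2

(47/211) = +1 → QR.
(51/211) = +1 → QR.
(90/211) = -1 → non-residue.
(97/211) = -1 → non-residue.
(110/211) = -1 → non-residue.
Total quadratic residues among the 5: 2.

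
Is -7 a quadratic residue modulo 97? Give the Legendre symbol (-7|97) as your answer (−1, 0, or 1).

-1

Euler's criterion: (-7/97) ≡ 90^48 (mod 97).
90^2 ≡ 49 (mod 97)
90^4 ≡ 73 (mod 97)
90^8 ≡ 91 (mod 97)
90^16 ≡ 36 (mod 97)
90^32 ≡ 35 (mod 97)
90^48 = 90^(32+16) ≡ 96 (mod 97).
Result is 96 ≡ −1, so (-7/97) = −1.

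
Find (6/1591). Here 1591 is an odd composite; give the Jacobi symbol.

-1

Pull out 2: since 1591 ≡ 7 (mod 8), (2/1591) = +1.
Reciprocity: 3 ≡ 3 and 1591 ≡ 3 (mod 4), so (3/1591) = −(1591/3).
Reduce top mod 3: now compute (1/3).
Reached (1/3) = 1. Collecting the sign flips along the way, the symbol is -1.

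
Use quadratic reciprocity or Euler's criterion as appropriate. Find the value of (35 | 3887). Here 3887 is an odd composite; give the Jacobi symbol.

1

Reciprocity: 35 ≡ 3 and 3887 ≡ 3 (mod 4), so (35/3887) = −(3887/35).
Reduce top mod 35: now compute (2/35).
Pull out 2: since 35 ≡ 3 (mod 8), (2/35) = -1.
Reached (1/35) = 1. Collecting the sign flips along the way, the symbol is +1.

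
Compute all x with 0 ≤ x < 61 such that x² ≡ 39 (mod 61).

10, 51

61 ≡ 1 (mod 4), so we find a root by search.
Trying successive values, 10² = 100 ≡ 39 (mod 61). The other root is 61 − 10 = 51.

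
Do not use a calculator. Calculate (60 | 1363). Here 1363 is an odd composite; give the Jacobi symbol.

Pull out 2^2: since 1363 ≡ 3 (mod 8), (2/1363) = -1, so (2/1363)^2 = +1.
Reciprocity: 15 ≡ 3 and 1363 ≡ 3 (mod 4), so (15/1363) = −(1363/15).
Reduce top mod 15: now compute (13/15).
Reciprocity: 13 ≡ 1 and 15 ≡ 3 (mod 4), so (13/15) = +(15/13).
Reduce top mod 13: now compute (2/13).
Pull out 2: since 13 ≡ 5 (mod 8), (2/13) = -1.
Reached (1/13) = 1. Collecting the sign flips along the way, the symbol is +1.

1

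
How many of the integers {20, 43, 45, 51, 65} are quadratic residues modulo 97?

(20/97) = -1 → non-residue.
(43/97) = +1 → QR.
(45/97) = -1 → non-residue.
(51/97) = -1 → non-residue.
(65/97) = +1 → QR.
Total quadratic residues among the 5: 2.

2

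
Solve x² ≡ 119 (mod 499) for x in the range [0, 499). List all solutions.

Since 499 ≡ 3 (mod 4), a square root of 119 is 119^((499+1)/4) = 119^125 mod 499.
Repeated squaring: 119^2≡189, 119^4≡292, 119^8≡434, 119^16≡233, 119^32≡397, 119^64≡424 (mod 499).
119^125 = 119^(64+32+16+8+4+1) ≡ 281 (mod 499).
Check: 281² = 78961 ≡ 119 (mod 499). The two roots are 218 and 281.

218, 281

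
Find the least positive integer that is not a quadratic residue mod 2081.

(2/2081) = +1, so 2 is a residue.
(3/2081) = −1, so 3 is the smallest positive non-residue mod 2081.

3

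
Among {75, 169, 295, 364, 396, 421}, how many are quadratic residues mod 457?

4

(75/457) = +1 → QR.
(169/457) = +1 → QR.
(295/457) = +1 → QR.
(364/457) = -1 → non-residue.
(396/457) = -1 → non-residue.
(421/457) = +1 → QR.
Total quadratic residues among the 6: 4.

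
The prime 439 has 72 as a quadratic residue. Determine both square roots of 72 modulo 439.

126, 313

Since 439 ≡ 3 (mod 4), a square root of 72 is 72^((439+1)/4) = 72^110 mod 439.
Repeated squaring: 72^2≡355, 72^4≡32, 72^8≡146, 72^16≡244, 72^32≡271, 72^64≡128 (mod 439).
72^110 = 72^(64+32+8+4+2) ≡ 126 (mod 439).
Check: 126² = 15876 ≡ 72 (mod 439). The two roots are 126 and 313.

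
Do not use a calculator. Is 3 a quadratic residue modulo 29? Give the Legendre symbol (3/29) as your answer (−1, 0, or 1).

-1

Euler's criterion: (3/29) ≡ 3^14 (mod 29).
3^2 ≡ 9 (mod 29)
3^4 ≡ 23 (mod 29)
3^8 ≡ 7 (mod 29)
3^14 = 3^(8+4+2) ≡ 28 (mod 29).
Result is 28 ≡ −1, so (3/29) = −1.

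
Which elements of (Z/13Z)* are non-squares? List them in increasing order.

Square k = 1,…,6 (k and 13−k give the same square):
1²=1, 2²=4, 3²=9, 4²≡3, 5²≡12, 6²≡10 (mod 13).
The residues are {1, 3, 4, 9, 10, 12}; the non-residues are the remaining 6 nonzero classes.

2,5,6,7,8,11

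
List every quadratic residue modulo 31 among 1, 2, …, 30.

Square k = 1,…,15 (k and 31−k give the same square):
1²=1, 2²=4, 3²=9, 4²=16, 5²=25, 6²≡5, 7²≡18, 8²≡2, 9²≡19, 10²≡7, 11²≡28, 12²≡20, 13²≡14, 14²≡10, 15²≡8 (mod 31).
So the quadratic residues mod 31 are {1, 2, 4, 5, 7, 8, 9, 10, 14, 16, 18, 19, 20, 25, 28}.

1 2 4 5 7 8 9 10 14 16 18 19 20 25 28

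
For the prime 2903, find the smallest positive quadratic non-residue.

5

(2/2903) = +1, so 2 is a residue.
(3/2903) = +1, so 3 is a residue.
(4/2903) = +1, so 4 is a residue.
(5/2903) = −1, so 5 is the smallest positive non-residue mod 2903.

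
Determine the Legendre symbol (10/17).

Euler's criterion: (10/17) ≡ 10^8 (mod 17).
10^2 ≡ 15 (mod 17)
10^4 ≡ 4 (mod 17)
10^8 ≡ 16 (mod 17)
10^8 = 10^(8) ≡ 16 (mod 17).
Result is 16 ≡ −1, so (10/17) = −1.

-1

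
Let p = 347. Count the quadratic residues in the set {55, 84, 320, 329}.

(55/347) = -1 → non-residue.
(84/347) = -1 → non-residue.
(320/347) = -1 → non-residue.
(329/347) = +1 → QR.
Total quadratic residues among the 4: 1.

1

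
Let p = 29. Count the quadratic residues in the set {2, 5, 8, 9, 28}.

(2/29) = -1 → non-residue.
(5/29) = +1 → QR.
(8/29) = -1 → non-residue.
(9/29) = +1 → QR.
(28/29) = +1 → QR.
Total quadratic residues among the 5: 3.

3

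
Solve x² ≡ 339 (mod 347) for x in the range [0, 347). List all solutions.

Since 347 ≡ 3 (mod 4), a square root of 339 is 339^((347+1)/4) = 339^87 mod 347.
Repeated squaring: 339^2≡64, 339^4≡279, 339^8≡113, 339^16≡277, 339^32≡42, 339^64≡29 (mod 347).
339^87 = 339^(64+16+4+2+1) ≡ 133 (mod 347).
Check: 133² = 17689 ≡ 339 (mod 347). The two roots are 133 and 214.

133, 214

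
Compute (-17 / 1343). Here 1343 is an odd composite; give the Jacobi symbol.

0

First reduce: -17 ≡ 1326 (mod 1343).
Pull out 2: since 1343 ≡ 7 (mod 8), (2/1343) = +1.
Reciprocity: 663 ≡ 3 and 1343 ≡ 3 (mod 4), so (663/1343) = −(1343/663).
Reduce top mod 663: now compute (17/663).
Reciprocity: 17 ≡ 1 and 663 ≡ 3 (mod 4), so (17/663) = +(663/17).
Reduce top mod 17: now compute (0/17).
Top reduces to 0: gcd > 1, so the symbol is 0.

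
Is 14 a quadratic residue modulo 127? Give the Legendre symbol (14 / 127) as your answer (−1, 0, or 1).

-1

Euler's criterion: (14/127) ≡ 14^63 (mod 127).
14^2 ≡ 69 (mod 127)
14^4 ≡ 62 (mod 127)
14^8 ≡ 34 (mod 127)
14^16 ≡ 13 (mod 127)
14^32 ≡ 42 (mod 127)
14^63 = 14^(32+16+8+4+2+1) ≡ 126 (mod 127).
Result is 126 ≡ −1, so (14/127) = −1.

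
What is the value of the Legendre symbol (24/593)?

-1

Euler's criterion: (24/593) ≡ 24^296 (mod 593).
24^2 ≡ 576 (mod 593)
24^4 ≡ 289 (mod 593)
24^8 ≡ 501 (mod 593)
24^16 ≡ 162 (mod 593)
24^32 ≡ 152 (mod 593)
24^64 ≡ 570 (mod 593)
24^128 ≡ 529 (mod 593)
24^256 ≡ 538 (mod 593)
24^296 = 24^(256+32+8) ≡ 592 (mod 593).
Result is 592 ≡ −1, so (24/593) = −1.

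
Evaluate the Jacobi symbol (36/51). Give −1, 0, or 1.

0

Pull out 2^2: since 51 ≡ 3 (mod 8), (2/51) = -1, so (2/51)^2 = +1.
Reciprocity: 9 ≡ 1 and 51 ≡ 3 (mod 4), so (9/51) = +(51/9).
Reduce top mod 9: now compute (6/9).
Pull out 2: since 9 ≡ 1 (mod 8), (2/9) = +1.
Reciprocity: 3 ≡ 3 and 9 ≡ 1 (mod 4), so (3/9) = +(9/3).
Reduce top mod 3: now compute (0/3).
Top reduces to 0: gcd > 1, so the symbol is 0.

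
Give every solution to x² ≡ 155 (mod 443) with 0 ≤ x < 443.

191, 252

Since 443 ≡ 3 (mod 4), a square root of 155 is 155^((443+1)/4) = 155^111 mod 443.
Repeated squaring: 155^2≡103, 155^4≡420, 155^8≡86, 155^16≡308, 155^32≡62, 155^64≡300 (mod 443).
155^111 = 155^(64+32+8+4+2+1) ≡ 191 (mod 443).
Check: 191² = 36481 ≡ 155 (mod 443). The two roots are 191 and 252.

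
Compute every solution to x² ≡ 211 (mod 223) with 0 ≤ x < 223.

65, 158

Since 223 ≡ 3 (mod 4), a square root of 211 is 211^((223+1)/4) = 211^56 mod 223.
Repeated squaring: 211^2≡144, 211^4≡220, 211^8≡9, 211^16≡81, 211^32≡94 (mod 223).
211^56 = 211^(32+16+8) ≡ 65 (mod 223).
Check: 65² = 4225 ≡ 211 (mod 223). The two roots are 65 and 158.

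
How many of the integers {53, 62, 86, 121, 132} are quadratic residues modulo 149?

4

(53/149) = +1 → QR.
(62/149) = -1 → non-residue.
(86/149) = +1 → QR.
(121/149) = +1 → QR.
(132/149) = +1 → QR.
Total quadratic residues among the 5: 4.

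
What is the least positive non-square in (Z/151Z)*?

3

(2/151) = +1, so 2 is a residue.
(3/151) = −1, so 3 is the smallest positive non-residue mod 151.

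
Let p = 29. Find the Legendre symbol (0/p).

0

Top reduces to 0: gcd > 1, so the symbol is 0.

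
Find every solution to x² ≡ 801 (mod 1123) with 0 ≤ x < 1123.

137, 986

Since 1123 ≡ 3 (mod 4), a square root of 801 is 801^((1123+1)/4) = 801^281 mod 1123.
Repeated squaring: 801^2≡368, 801^4≡664, 801^8≡680, 801^16≡847, 801^32≡935, 801^64≡531, 801^128≡88, 801^256≡1006 (mod 1123).
801^281 = 801^(256+16+8+1) ≡ 986 (mod 1123).
Check: 986² = 972196 ≡ 801 (mod 1123). The two roots are 137 and 986.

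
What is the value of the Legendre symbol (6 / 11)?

-1

Pull out 2: since 11 ≡ 3 (mod 8), (2/11) = -1.
Reciprocity: 3 ≡ 3 and 11 ≡ 3 (mod 4), so (3/11) = −(11/3).
Reduce top mod 3: now compute (2/3).
Pull out 2: since 3 ≡ 3 (mod 8), (2/3) = -1.
Reached (1/3) = 1. Collecting the sign flips along the way, the symbol is -1.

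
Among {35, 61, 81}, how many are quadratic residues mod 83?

(35/83) = -1 → non-residue.
(61/83) = +1 → QR.
(81/83) = +1 → QR.
Total quadratic residues among the 3: 2.

2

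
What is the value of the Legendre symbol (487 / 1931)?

-1

Reciprocity: 487 ≡ 3 and 1931 ≡ 3 (mod 4), so (487/1931) = −(1931/487).
Reduce top mod 487: now compute (470/487).
Pull out 2: since 487 ≡ 7 (mod 8), (2/487) = +1.
Reciprocity: 235 ≡ 3 and 487 ≡ 3 (mod 4), so (235/487) = −(487/235).
Reduce top mod 235: now compute (17/235).
Reciprocity: 17 ≡ 1 and 235 ≡ 3 (mod 4), so (17/235) = +(235/17).
Reduce top mod 17: now compute (14/17).
Pull out 2: since 17 ≡ 1 (mod 8), (2/17) = +1.
Reciprocity: 7 ≡ 3 and 17 ≡ 1 (mod 4), so (7/17) = +(17/7).
Reduce top mod 7: now compute (3/7).
Reciprocity: 3 ≡ 3 and 7 ≡ 3 (mod 4), so (3/7) = −(7/3).
Reduce top mod 3: now compute (1/3).
Reached (1/3) = 1. Collecting the sign flips along the way, the symbol is -1.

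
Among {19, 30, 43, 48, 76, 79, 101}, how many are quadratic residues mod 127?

(19/127) = +1 → QR.
(30/127) = +1 → QR.
(43/127) = -1 → non-residue.
(48/127) = -1 → non-residue.
(76/127) = +1 → QR.
(79/127) = +1 → QR.
(101/127) = -1 → non-residue.
Total quadratic residues among the 7: 4.

4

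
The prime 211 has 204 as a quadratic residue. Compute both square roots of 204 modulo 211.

Since 211 ≡ 3 (mod 4), a square root of 204 is 204^((211+1)/4) = 204^53 mod 211.
Repeated squaring: 204^2≡49, 204^4≡80, 204^8≡70, 204^16≡47, 204^32≡99 (mod 211).
204^53 = 204^(32+16+4+1) ≡ 170 (mod 211).
Check: 170² = 28900 ≡ 204 (mod 211). The two roots are 41 and 170.

41, 170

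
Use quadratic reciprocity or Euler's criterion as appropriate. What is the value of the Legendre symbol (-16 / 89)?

First reduce: -16 ≡ 73 (mod 89).
Reciprocity: 73 ≡ 1 and 89 ≡ 1 (mod 4), so (73/89) = +(89/73).
Reduce top mod 73: now compute (16/73).
Pull out 2^4: since 73 ≡ 1 (mod 8), (2/73) = +1, so (2/73)^4 = +1.
Reached (1/73) = 1. Collecting the sign flips along the way, the symbol is +1.

1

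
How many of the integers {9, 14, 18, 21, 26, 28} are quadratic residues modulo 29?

(9/29) = +1 → QR.
(14/29) = -1 → non-residue.
(18/29) = -1 → non-residue.
(21/29) = -1 → non-residue.
(26/29) = -1 → non-residue.
(28/29) = +1 → QR.
Total quadratic residues among the 6: 2.

2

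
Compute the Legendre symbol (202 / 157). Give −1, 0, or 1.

First reduce: 202 ≡ 45 (mod 157).
Reciprocity: 45 ≡ 1 and 157 ≡ 1 (mod 4), so (45/157) = +(157/45).
Reduce top mod 45: now compute (22/45).
Pull out 2: since 45 ≡ 5 (mod 8), (2/45) = -1.
Reciprocity: 11 ≡ 3 and 45 ≡ 1 (mod 4), so (11/45) = +(45/11).
Reduce top mod 11: now compute (1/11).
Reached (1/11) = 1. Collecting the sign flips along the way, the symbol is -1.

-1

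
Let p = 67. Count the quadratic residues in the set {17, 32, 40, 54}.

3

(17/67) = +1 → QR.
(32/67) = -1 → non-residue.
(40/67) = +1 → QR.
(54/67) = +1 → QR.
Total quadratic residues among the 4: 3.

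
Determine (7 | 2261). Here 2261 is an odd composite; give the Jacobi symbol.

Reciprocity: 7 ≡ 3 and 2261 ≡ 1 (mod 4), so (7/2261) = +(2261/7).
Reduce top mod 7: now compute (0/7).
Top reduces to 0: gcd > 1, so the symbol is 0.

0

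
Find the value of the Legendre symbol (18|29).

-1

Euler's criterion: (18/29) ≡ 18^14 (mod 29).
18^2 ≡ 5 (mod 29)
18^4 ≡ 25 (mod 29)
18^8 ≡ 16 (mod 29)
18^14 = 18^(8+4+2) ≡ 28 (mod 29).
Result is 28 ≡ −1, so (18/29) = −1.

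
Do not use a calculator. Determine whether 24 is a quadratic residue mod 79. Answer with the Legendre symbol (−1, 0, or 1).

Pull out 2^3: since 79 ≡ 7 (mod 8), (2/79) = +1, so (2/79)^3 = +1.
Reciprocity: 3 ≡ 3 and 79 ≡ 3 (mod 4), so (3/79) = −(79/3).
Reduce top mod 3: now compute (1/3).
Reached (1/3) = 1. Collecting the sign flips along the way, the symbol is -1.

-1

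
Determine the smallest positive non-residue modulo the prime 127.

(2/127) = +1, so 2 is a residue.
(3/127) = −1, so 3 is the smallest positive non-residue mod 127.

3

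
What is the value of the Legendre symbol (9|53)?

Euler's criterion: (9/53) ≡ 9^26 (mod 53).
9^2 ≡ 28 (mod 53)
9^4 ≡ 42 (mod 53)
9^8 ≡ 15 (mod 53)
9^16 ≡ 13 (mod 53)
9^26 = 9^(16+8+2) ≡ 1 (mod 53).
Result is 1, so (9/53) = 1.

1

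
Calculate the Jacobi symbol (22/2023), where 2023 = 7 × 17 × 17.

Pull out 2: since 2023 ≡ 7 (mod 8), (2/2023) = +1.
Reciprocity: 11 ≡ 3 and 2023 ≡ 3 (mod 4), so (11/2023) = −(2023/11).
Reduce top mod 11: now compute (10/11).
Pull out 2: since 11 ≡ 3 (mod 8), (2/11) = -1.
Reciprocity: 5 ≡ 1 and 11 ≡ 3 (mod 4), so (5/11) = +(11/5).
Reduce top mod 5: now compute (1/5).
Reached (1/5) = 1. Collecting the sign flips along the way, the symbol is +1.

1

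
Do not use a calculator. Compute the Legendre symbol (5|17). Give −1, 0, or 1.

Reciprocity: 5 ≡ 1 and 17 ≡ 1 (mod 4), so (5/17) = +(17/5).
Reduce top mod 5: now compute (2/5).
Pull out 2: since 5 ≡ 5 (mod 8), (2/5) = -1.
Reached (1/5) = 1. Collecting the sign flips along the way, the symbol is -1.

-1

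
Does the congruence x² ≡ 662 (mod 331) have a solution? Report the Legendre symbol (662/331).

0

First reduce: 662 ≡ 0 (mod 331).
Top reduces to 0: gcd > 1, so the symbol is 0.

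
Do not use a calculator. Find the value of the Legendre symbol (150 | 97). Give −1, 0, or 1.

Euler's criterion: (150/97) ≡ 53^48 (mod 97).
53^2 ≡ 93 (mod 97)
53^4 ≡ 16 (mod 97)
53^8 ≡ 62 (mod 97)
53^16 ≡ 61 (mod 97)
53^32 ≡ 35 (mod 97)
53^48 = 53^(32+16) ≡ 1 (mod 97).
Result is 1, so (150/97) = 1.

1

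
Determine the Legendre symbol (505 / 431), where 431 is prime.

Euler's criterion: (505/431) ≡ 74^215 (mod 431).
74^2 ≡ 304 (mod 431)
74^4 ≡ 182 (mod 431)
74^8 ≡ 368 (mod 431)
74^16 ≡ 90 (mod 431)
74^32 ≡ 342 (mod 431)
74^64 ≡ 163 (mod 431)
74^128 ≡ 278 (mod 431)
74^215 = 74^(128+64+16+4+2+1) ≡ 430 (mod 431).
Result is 430 ≡ −1, so (505/431) = −1.

-1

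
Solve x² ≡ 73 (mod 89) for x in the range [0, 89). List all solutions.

42, 47

89 ≡ 1 (mod 4), so we find a root by search.
Trying successive values, 42² = 1764 ≡ 73 (mod 89). The other root is 89 − 42 = 47.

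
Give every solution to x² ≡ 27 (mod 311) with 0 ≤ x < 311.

Since 311 ≡ 3 (mod 4), a square root of 27 is 27^((311+1)/4) = 27^78 mod 311.
Repeated squaring: 27^2≡107, 27^4≡253, 27^8≡254, 27^16≡139, 27^32≡39, 27^64≡277 (mod 311).
27^78 = 27^(64+8+4+2) ≡ 75 (mod 311).
Check: 75² = 5625 ≡ 27 (mod 311). The two roots are 75 and 236.

75, 236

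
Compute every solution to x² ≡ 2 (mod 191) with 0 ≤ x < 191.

Since 191 ≡ 3 (mod 4), a square root of 2 is 2^((191+1)/4) = 2^48 mod 191.
Repeated squaring: 2^2≡4, 2^4≡16, 2^8≡65, 2^16≡23, 2^32≡147 (mod 191).
2^48 = 2^(32+16) ≡ 134 (mod 191).
Check: 134² = 17956 ≡ 2 (mod 191). The two roots are 57 and 134.

57, 134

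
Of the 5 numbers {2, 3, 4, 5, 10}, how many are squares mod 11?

(2/11) = -1 → non-residue.
(3/11) = +1 → QR.
(4/11) = +1 → QR.
(5/11) = +1 → QR.
(10/11) = -1 → non-residue.
Total quadratic residues among the 5: 3.

3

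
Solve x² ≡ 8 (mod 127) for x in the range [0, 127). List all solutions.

Since 127 ≡ 3 (mod 4), a square root of 8 is 8^((127+1)/4) = 8^32 mod 127.
Repeated squaring: 8^2≡64, 8^4≡32, 8^8≡8, 8^16≡64, 8^32≡32 (mod 127).
8^32 = 8^(32) ≡ 32 (mod 127).
Check: 32² = 1024 ≡ 8 (mod 127). The two roots are 32 and 95.

32, 95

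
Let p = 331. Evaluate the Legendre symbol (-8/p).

1

First reduce: -8 ≡ 323 (mod 331).
Reciprocity: 323 ≡ 3 and 331 ≡ 3 (mod 4), so (323/331) = −(331/323).
Reduce top mod 323: now compute (8/323).
Pull out 2^3: since 323 ≡ 3 (mod 8), (2/323) = -1, so (2/323)^3 = -1.
Reached (1/323) = 1. Collecting the sign flips along the way, the symbol is +1.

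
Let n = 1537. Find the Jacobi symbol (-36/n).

First reduce: -36 ≡ 1501 (mod 1537).
Reciprocity: 1501 ≡ 1 and 1537 ≡ 1 (mod 4), so (1501/1537) = +(1537/1501).
Reduce top mod 1501: now compute (36/1501).
Pull out 2^2: since 1501 ≡ 5 (mod 8), (2/1501) = -1, so (2/1501)^2 = +1.
Reciprocity: 9 ≡ 1 and 1501 ≡ 1 (mod 4), so (9/1501) = +(1501/9).
Reduce top mod 9: now compute (7/9).
Reciprocity: 7 ≡ 3 and 9 ≡ 1 (mod 4), so (7/9) = +(9/7).
Reduce top mod 7: now compute (2/7).
Pull out 2: since 7 ≡ 7 (mod 8), (2/7) = +1.
Reached (1/7) = 1. Collecting the sign flips along the way, the symbol is +1.

1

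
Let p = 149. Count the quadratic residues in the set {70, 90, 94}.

0

(70/149) = -1 → non-residue.
(90/149) = -1 → non-residue.
(94/149) = -1 → non-residue.
Total quadratic residues among the 3: 0.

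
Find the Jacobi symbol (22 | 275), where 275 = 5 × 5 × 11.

Pull out 2: since 275 ≡ 3 (mod 8), (2/275) = -1.
Reciprocity: 11 ≡ 3 and 275 ≡ 3 (mod 4), so (11/275) = −(275/11).
Reduce top mod 11: now compute (0/11).
Top reduces to 0: gcd > 1, so the symbol is 0.

0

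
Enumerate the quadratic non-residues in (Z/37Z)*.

Square k = 1,…,18 (k and 37−k give the same square):
1²=1, 2²=4, 3²=9, 4²=16, 5²=25, 6²=36, 7²≡12, 8²≡27, 9²≡7, 10²≡26, 11²≡10, 12²≡33, 13²≡21, 14²≡11, 15²≡3, 16²≡34, 17²≡30, 18²≡28 (mod 37).
The residues are {1, 3, 4, 7, 9, 10, 11, 12, 16, 21, 25, 26, 27, 28, 30, 33, 34, 36}; the non-residues are the remaining 18 nonzero classes.

2,5,6,8,13,14,15,17,18,19,20,22,23,24,29,31,32,35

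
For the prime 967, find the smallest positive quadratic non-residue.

(2/967) = +1, so 2 is a residue.
(3/967) = −1, so 3 is the smallest positive non-residue mod 967.

3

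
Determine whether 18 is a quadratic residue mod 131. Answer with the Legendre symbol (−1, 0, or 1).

Pull out 2: since 131 ≡ 3 (mod 8), (2/131) = -1.
Reciprocity: 9 ≡ 1 and 131 ≡ 3 (mod 4), so (9/131) = +(131/9).
Reduce top mod 9: now compute (5/9).
Reciprocity: 5 ≡ 1 and 9 ≡ 1 (mod 4), so (5/9) = +(9/5).
Reduce top mod 5: now compute (4/5).
Pull out 2^2: since 5 ≡ 5 (mod 8), (2/5) = -1, so (2/5)^2 = +1.
Reached (1/5) = 1. Collecting the sign flips along the way, the symbol is -1.

-1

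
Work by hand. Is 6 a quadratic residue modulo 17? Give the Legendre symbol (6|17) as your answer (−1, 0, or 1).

-1

Pull out 2: since 17 ≡ 1 (mod 8), (2/17) = +1.
Reciprocity: 3 ≡ 3 and 17 ≡ 1 (mod 4), so (3/17) = +(17/3).
Reduce top mod 3: now compute (2/3).
Pull out 2: since 3 ≡ 3 (mod 8), (2/3) = -1.
Reached (1/3) = 1. Collecting the sign flips along the way, the symbol is -1.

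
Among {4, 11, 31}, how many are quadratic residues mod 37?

(4/37) = +1 → QR.
(11/37) = +1 → QR.
(31/37) = -1 → non-residue.
Total quadratic residues among the 3: 2.

2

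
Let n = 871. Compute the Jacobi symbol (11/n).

Reciprocity: 11 ≡ 3 and 871 ≡ 3 (mod 4), so (11/871) = −(871/11).
Reduce top mod 11: now compute (2/11).
Pull out 2: since 11 ≡ 3 (mod 8), (2/11) = -1.
Reached (1/11) = 1. Collecting the sign flips along the way, the symbol is +1.

1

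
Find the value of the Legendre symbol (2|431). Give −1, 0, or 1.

Euler's criterion: (2/431) ≡ 2^215 (mod 431).
2^2 ≡ 4 (mod 431)
2^4 ≡ 16 (mod 431)
2^8 ≡ 256 (mod 431)
2^16 ≡ 24 (mod 431)
2^32 ≡ 145 (mod 431)
2^64 ≡ 337 (mod 431)
2^128 ≡ 216 (mod 431)
2^215 = 2^(128+64+16+4+2+1) ≡ 1 (mod 431).
Result is 1, so (2/431) = 1.

1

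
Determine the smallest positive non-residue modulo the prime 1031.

7

(2/1031) = +1, so 2 is a residue.
(3/1031) = +1, so 3 is a residue.
(4/1031) = +1, so 4 is a residue.
(5/1031) = +1, so 5 is a residue.
(6/1031) = +1, so 6 is a residue.
(7/1031) = −1, so 7 is the smallest positive non-residue mod 1031.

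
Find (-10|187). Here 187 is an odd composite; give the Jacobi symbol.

-1

First reduce: -10 ≡ 177 (mod 187).
Reciprocity: 177 ≡ 1 and 187 ≡ 3 (mod 4), so (177/187) = +(187/177).
Reduce top mod 177: now compute (10/177).
Pull out 2: since 177 ≡ 1 (mod 8), (2/177) = +1.
Reciprocity: 5 ≡ 1 and 177 ≡ 1 (mod 4), so (5/177) = +(177/5).
Reduce top mod 5: now compute (2/5).
Pull out 2: since 5 ≡ 5 (mod 8), (2/5) = -1.
Reached (1/5) = 1. Collecting the sign flips along the way, the symbol is -1.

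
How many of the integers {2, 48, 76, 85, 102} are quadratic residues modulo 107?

4

(2/107) = -1 → non-residue.
(48/107) = +1 → QR.
(76/107) = +1 → QR.
(85/107) = +1 → QR.
(102/107) = +1 → QR.
Total quadratic residues among the 5: 4.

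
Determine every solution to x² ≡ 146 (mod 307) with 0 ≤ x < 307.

Since 307 ≡ 3 (mod 4), a square root of 146 is 146^((307+1)/4) = 146^77 mod 307.
Repeated squaring: 146^2≡133, 146^4≡190, 146^8≡181, 146^16≡219, 146^32≡69, 146^64≡156 (mod 307).
146^77 = 146^(64+8+4+1) ≡ 41 (mod 307).
Check: 41² = 1681 ≡ 146 (mod 307). The two roots are 41 and 266.

41, 266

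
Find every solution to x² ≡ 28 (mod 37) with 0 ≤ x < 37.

37 ≡ 1 (mod 4), so we find a root by search.
Trying successive values, 18² = 324 ≡ 28 (mod 37). The other root is 37 − 18 = 19.

18, 19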